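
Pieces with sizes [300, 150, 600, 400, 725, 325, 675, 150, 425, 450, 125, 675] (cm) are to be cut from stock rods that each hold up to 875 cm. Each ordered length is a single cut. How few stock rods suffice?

Total = 725 + 675 + 675 + 600 + 450 + 425 + 400 + 325 + 300 + 150 + 150 + 125 = 5000 cm.
Lower bound: ⌈5000/875⌉ = 6 stock rods.
A packing using 7 stock rods:
  stock rod 1: 725 + 150 = 875
  stock rod 2: 675 + 150 = 825
  stock rod 3: 675 + 125 = 800
  stock rod 4: 600 = 600
  stock rod 5: 450 + 425 = 875
  stock rod 6: 400 + 325 = 725
  stock rod 7: 300 = 300
No arrangement into 6 stock rods stays within capacity, so 7 is optimal.

7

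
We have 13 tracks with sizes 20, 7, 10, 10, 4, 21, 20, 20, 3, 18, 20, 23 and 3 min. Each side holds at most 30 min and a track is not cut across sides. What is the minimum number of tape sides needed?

Total = 23 + 21 + 20 + 20 + 20 + 20 + 18 + 10 + 10 + 7 + 4 + 3 + 3 = 179 min.
Lower bound: ⌈179/30⌉ = 6 tape sides.
Also, 7 tracks each exceed 15 min, and no two of those can share a side, so at least 7 tape sides are needed.
A packing using 7 tape sides:
  side 1: 23 + 7 = 30
  side 2: 21 + 4 + 3 = 28
  side 3: 20 + 10 = 30
  side 4: 20 + 10 = 30
  side 5: 20 + 3 = 23
  side 6: 20 = 20
  side 7: 18 = 18
This matches the lower bound, so 7 is optimal.

7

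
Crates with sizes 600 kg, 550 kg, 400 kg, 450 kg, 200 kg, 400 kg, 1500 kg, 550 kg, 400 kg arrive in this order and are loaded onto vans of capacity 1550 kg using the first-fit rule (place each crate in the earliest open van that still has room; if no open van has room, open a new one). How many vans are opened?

4

  600 → van 1 (new)  [load 600/1550]
  550 → van 1  [load 1150/1550]
  400 → van 1  [load 1550/1550]
  450 → van 2 (new)  [load 450/1550]
  200 → van 2  [load 650/1550]
  400 → van 2  [load 1050/1550]
  1500 → van 3 (new)  [load 1500/1550]
  550 → van 4 (new)  [load 550/1550]
  400 → van 2  [load 1450/1550]
4 vans opened.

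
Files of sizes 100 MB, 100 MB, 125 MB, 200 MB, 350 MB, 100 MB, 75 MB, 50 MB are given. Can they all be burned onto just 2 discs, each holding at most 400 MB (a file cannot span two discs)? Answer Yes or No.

No

Total = 1100 MB; ⌈1100/400⌉ = 3.
At least 3 discs are required, but only 2 are allowed.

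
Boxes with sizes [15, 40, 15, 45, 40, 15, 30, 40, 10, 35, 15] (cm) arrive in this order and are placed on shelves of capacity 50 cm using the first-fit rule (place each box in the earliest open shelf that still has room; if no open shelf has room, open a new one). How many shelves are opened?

7

  15 → shelf 1 (new)  [load 15/50]
  40 → shelf 2 (new)  [load 40/50]
  15 → shelf 1  [load 30/50]
  45 → shelf 3 (new)  [load 45/50]
  40 → shelf 4 (new)  [load 40/50]
  15 → shelf 1  [load 45/50]
  30 → shelf 5 (new)  [load 30/50]
  40 → shelf 6 (new)  [load 40/50]
  10 → shelf 2  [load 50/50]
  35 → shelf 7 (new)  [load 35/50]
  15 → shelf 5  [load 45/50]
7 shelves opened.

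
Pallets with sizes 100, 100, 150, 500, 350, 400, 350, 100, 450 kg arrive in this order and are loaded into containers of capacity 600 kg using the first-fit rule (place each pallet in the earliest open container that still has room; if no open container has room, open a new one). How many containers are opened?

6

  100 → container 1 (new)  [load 100/600]
  100 → container 1  [load 200/600]
  150 → container 1  [load 350/600]
  500 → container 2 (new)  [load 500/600]
  350 → container 3 (new)  [load 350/600]
  400 → container 4 (new)  [load 400/600]
  350 → container 5 (new)  [load 350/600]
  100 → container 1  [load 450/600]
  450 → container 6 (new)  [load 450/600]
6 containers opened.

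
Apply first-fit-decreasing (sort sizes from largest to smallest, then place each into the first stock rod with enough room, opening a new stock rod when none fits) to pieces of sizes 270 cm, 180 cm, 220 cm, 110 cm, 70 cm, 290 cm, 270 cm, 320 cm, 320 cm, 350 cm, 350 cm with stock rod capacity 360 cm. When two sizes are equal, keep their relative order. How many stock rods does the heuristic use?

9

Sorted descending: 350, 350, 320, 320, 290, 270, 270, 220, 180, 110, 70.
  350 → stock rod 1 (new)  [load 350/360]
  350 → stock rod 2 (new)  [load 350/360]
  320 → stock rod 3 (new)  [load 320/360]
  320 → stock rod 4 (new)  [load 320/360]
  290 → stock rod 5 (new)  [load 290/360]
  270 → stock rod 6 (new)  [load 270/360]
  270 → stock rod 7 (new)  [load 270/360]
  220 → stock rod 8 (new)  [load 220/360]
  180 → stock rod 9 (new)  [load 180/360]
  110 → stock rod 8  [load 330/360]
  70 → stock rod 5  [load 360/360]
9 stock rods opened.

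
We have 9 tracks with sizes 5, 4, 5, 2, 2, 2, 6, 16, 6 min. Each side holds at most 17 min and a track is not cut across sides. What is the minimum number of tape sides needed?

3

Total = 16 + 6 + 6 + 5 + 5 + 4 + 2 + 2 + 2 = 48 min.
Lower bound: ⌈48/17⌉ = 3 tape sides.
A packing using 3 tape sides:
  side 1: 16 = 16
  side 2: 6 + 6 + 5 = 17
  side 3: 5 + 4 + 2 + 2 + 2 = 15
This matches the lower bound, so 3 is optimal.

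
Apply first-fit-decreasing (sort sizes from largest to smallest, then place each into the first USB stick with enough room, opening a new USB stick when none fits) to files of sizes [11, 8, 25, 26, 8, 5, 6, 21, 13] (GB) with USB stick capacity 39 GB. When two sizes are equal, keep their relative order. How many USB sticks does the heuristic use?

Sorted descending: 26, 25, 21, 13, 11, 8, 8, 6, 5.
  26 → USB stick 1 (new)  [load 26/39]
  25 → USB stick 2 (new)  [load 25/39]
  21 → USB stick 3 (new)  [load 21/39]
  13 → USB stick 1  [load 39/39]
  11 → USB stick 2  [load 36/39]
  8 → USB stick 3  [load 29/39]
  8 → USB stick 3  [load 37/39]
  6 → USB stick 4 (new)  [load 6/39]
  5 → USB stick 4  [load 11/39]
4 USB sticks opened.

4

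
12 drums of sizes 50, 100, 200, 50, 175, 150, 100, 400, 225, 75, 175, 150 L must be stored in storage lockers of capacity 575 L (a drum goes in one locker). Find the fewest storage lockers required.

Total = 400 + 225 + 200 + 175 + 175 + 150 + 150 + 100 + 100 + 75 + 50 + 50 = 1850 L.
Lower bound: ⌈1850/575⌉ = 4 storage lockers.
A packing using 4 storage lockers:
  locker 1: 400 + 175 = 575
  locker 2: 225 + 200 + 150 = 575
  locker 3: 175 + 150 + 100 + 100 + 50 = 575
  locker 4: 75 + 50 = 125
This matches the lower bound, so 4 is optimal.

4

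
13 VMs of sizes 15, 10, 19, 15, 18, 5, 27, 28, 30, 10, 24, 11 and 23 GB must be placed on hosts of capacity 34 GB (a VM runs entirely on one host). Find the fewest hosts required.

8

Total = 30 + 28 + 27 + 24 + 23 + 19 + 18 + 15 + 15 + 11 + 10 + 10 + 5 = 235 GB.
Lower bound: ⌈235/34⌉ = 7 hosts.
A packing using 8 hosts:
  host 1: 30 = 30
  host 2: 28 + 5 = 33
  host 3: 27 = 27
  host 4: 24 + 10 = 34
  host 5: 23 + 11 = 34
  host 6: 19 + 15 = 34
  host 7: 18 + 15 = 33
  host 8: 10 = 10
No arrangement into 7 hosts stays within capacity, so 8 is optimal.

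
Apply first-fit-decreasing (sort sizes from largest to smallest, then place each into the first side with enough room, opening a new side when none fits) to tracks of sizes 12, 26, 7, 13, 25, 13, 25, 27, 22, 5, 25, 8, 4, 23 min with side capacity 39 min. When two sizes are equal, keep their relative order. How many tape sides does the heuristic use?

Sorted descending: 27, 26, 25, 25, 25, 23, 22, 13, 13, 12, 8, 7, 5, 4.
  27 → side 1 (new)  [load 27/39]
  26 → side 2 (new)  [load 26/39]
  25 → side 3 (new)  [load 25/39]
  25 → side 4 (new)  [load 25/39]
  25 → side 5 (new)  [load 25/39]
  23 → side 6 (new)  [load 23/39]
  22 → side 7 (new)  [load 22/39]
  13 → side 2  [load 39/39]
  13 → side 3  [load 38/39]
  12 → side 1  [load 39/39]
  8 → side 4  [load 33/39]
  7 → side 5  [load 32/39]
  5 → side 4  [load 38/39]
  4 → side 5  [load 36/39]
7 tape sides opened.

7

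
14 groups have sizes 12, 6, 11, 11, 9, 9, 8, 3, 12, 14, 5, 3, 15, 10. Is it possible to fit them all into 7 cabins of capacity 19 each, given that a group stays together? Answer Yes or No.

Total = 128; ⌈128/19⌉ = 7.
The bound of 7 does not rule out 7, but exhaustive search shows no assignment into 7 cabins of capacity 19 exists — the minimum is 8.

No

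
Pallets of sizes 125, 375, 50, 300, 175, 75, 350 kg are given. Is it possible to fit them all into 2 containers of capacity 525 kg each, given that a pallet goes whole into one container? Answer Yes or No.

No

Total = 1450 kg; ⌈1450/525⌉ = 3.
At least 3 containers are required, but only 2 are allowed.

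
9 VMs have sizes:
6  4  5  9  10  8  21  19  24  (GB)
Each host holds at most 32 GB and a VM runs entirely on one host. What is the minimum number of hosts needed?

4

Total = 24 + 21 + 19 + 10 + 9 + 8 + 6 + 5 + 4 = 106 GB.
Lower bound: ⌈106/32⌉ = 4 hosts.
A packing using 4 hosts:
  host 1: 24 + 8 = 32
  host 2: 21 + 10 = 31
  host 3: 19 + 9 + 4 = 32
  host 4: 6 + 5 = 11
This matches the lower bound, so 4 is optimal.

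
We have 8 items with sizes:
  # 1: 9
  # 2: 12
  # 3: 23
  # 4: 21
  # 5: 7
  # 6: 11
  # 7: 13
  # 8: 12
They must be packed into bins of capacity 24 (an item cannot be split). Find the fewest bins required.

Total = 23 + 21 + 13 + 12 + 12 + 11 + 9 + 7 = 108.
Lower bound: ⌈108/24⌉ = 5 bins.
A packing using 5 bins:
  bin 1: 23 = 23
  bin 2: 21 = 21
  bin 3: 13 + 11 = 24
  bin 4: 12 + 12 = 24
  bin 5: 9 + 7 = 16
This matches the lower bound, so 5 is optimal.

5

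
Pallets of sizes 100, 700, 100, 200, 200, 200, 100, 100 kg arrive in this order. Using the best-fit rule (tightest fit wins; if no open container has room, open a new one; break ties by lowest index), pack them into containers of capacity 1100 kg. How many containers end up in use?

  100 → container 1 (new)  [load 100/1100]
  700 → container 1  [load 800/1100]
  100 → container 1  [load 900/1100]
  200 → container 1  [load 1100/1100]
  200 → container 2 (new)  [load 200/1100]
  200 → container 2  [load 400/1100]
  100 → container 2  [load 500/1100]
  100 → container 2  [load 600/1100]
2 containers opened.

2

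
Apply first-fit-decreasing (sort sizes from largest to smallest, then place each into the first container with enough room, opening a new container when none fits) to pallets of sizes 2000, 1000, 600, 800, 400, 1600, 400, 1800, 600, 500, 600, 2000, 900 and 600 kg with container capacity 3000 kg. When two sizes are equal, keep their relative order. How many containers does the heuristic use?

5

Sorted descending: 2000, 2000, 1800, 1600, 1000, 900, 800, 600, 600, 600, 600, 500, 400, 400.
  2000 → container 1 (new)  [load 2000/3000]
  2000 → container 2 (new)  [load 2000/3000]
  1800 → container 3 (new)  [load 1800/3000]
  1600 → container 4 (new)  [load 1600/3000]
  1000 → container 1  [load 3000/3000]
  900 → container 2  [load 2900/3000]
  800 → container 3  [load 2600/3000]
  600 → container 4  [load 2200/3000]
  600 → container 4  [load 2800/3000]
  600 → container 5 (new)  [load 600/3000]
  600 → container 5  [load 1200/3000]
  500 → container 5  [load 1700/3000]
  400 → container 3  [load 3000/3000]
  400 → container 5  [load 2100/3000]
5 containers opened.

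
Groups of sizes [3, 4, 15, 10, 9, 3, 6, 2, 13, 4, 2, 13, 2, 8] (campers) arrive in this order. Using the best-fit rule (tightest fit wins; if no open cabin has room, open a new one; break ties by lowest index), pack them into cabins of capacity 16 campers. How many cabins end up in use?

  3 → cabin 1 (new)  [load 3/16]
  4 → cabin 1  [load 7/16]
  15 → cabin 2 (new)  [load 15/16]
  10 → cabin 3 (new)  [load 10/16]
  9 → cabin 1  [load 16/16]
  3 → cabin 3  [load 13/16]
  6 → cabin 4 (new)  [load 6/16]
  2 → cabin 3  [load 15/16]
  13 → cabin 5 (new)  [load 13/16]
  4 → cabin 4  [load 10/16]
  2 → cabin 5  [load 15/16]
  13 → cabin 6 (new)  [load 13/16]
  2 → cabin 6  [load 15/16]
  8 → cabin 7 (new)  [load 8/16]
7 cabins opened.

7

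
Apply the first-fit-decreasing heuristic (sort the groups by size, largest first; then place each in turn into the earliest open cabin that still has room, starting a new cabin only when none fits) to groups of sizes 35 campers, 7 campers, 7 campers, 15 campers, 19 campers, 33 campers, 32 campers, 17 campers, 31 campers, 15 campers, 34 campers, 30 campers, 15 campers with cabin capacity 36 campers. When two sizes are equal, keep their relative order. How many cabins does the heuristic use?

9

Sorted descending: 35, 34, 33, 32, 31, 30, 19, 17, 15, 15, 15, 7, 7.
  35 → cabin 1 (new)  [load 35/36]
  34 → cabin 2 (new)  [load 34/36]
  33 → cabin 3 (new)  [load 33/36]
  32 → cabin 4 (new)  [load 32/36]
  31 → cabin 5 (new)  [load 31/36]
  30 → cabin 6 (new)  [load 30/36]
  19 → cabin 7 (new)  [load 19/36]
  17 → cabin 7  [load 36/36]
  15 → cabin 8 (new)  [load 15/36]
  15 → cabin 8  [load 30/36]
  15 → cabin 9 (new)  [load 15/36]
  7 → cabin 9  [load 22/36]
  7 → cabin 9  [load 29/36]
9 cabins opened.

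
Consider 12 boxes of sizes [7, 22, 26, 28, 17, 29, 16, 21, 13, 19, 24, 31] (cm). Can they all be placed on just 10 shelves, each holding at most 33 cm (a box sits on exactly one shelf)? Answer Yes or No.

A valid assignment using 9 shelves:
  shelf 1: 31 = 31
  shelf 2: 29 = 29
  shelf 3: 28 = 28
  shelf 4: 26 + 7 = 33
  shelf 5: 24 = 24
  shelf 6: 22 = 22
  shelf 7: 21 = 21
  shelf 8: 19 + 13 = 32
  shelf 9: 17 + 16 = 33
That uses only 9 ≤ 10, so 10 shelves are enough.

Yes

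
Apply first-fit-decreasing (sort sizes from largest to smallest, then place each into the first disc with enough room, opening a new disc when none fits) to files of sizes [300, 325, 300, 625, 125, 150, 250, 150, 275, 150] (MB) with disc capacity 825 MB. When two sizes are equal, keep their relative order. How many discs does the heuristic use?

Sorted descending: 625, 325, 300, 300, 275, 250, 150, 150, 150, 125.
  625 → disc 1 (new)  [load 625/825]
  325 → disc 2 (new)  [load 325/825]
  300 → disc 2  [load 625/825]
  300 → disc 3 (new)  [load 300/825]
  275 → disc 3  [load 575/825]
  250 → disc 3  [load 825/825]
  150 → disc 1  [load 775/825]
  150 → disc 2  [load 775/825]
  150 → disc 4 (new)  [load 150/825]
  125 → disc 4  [load 275/825]
4 discs opened.

4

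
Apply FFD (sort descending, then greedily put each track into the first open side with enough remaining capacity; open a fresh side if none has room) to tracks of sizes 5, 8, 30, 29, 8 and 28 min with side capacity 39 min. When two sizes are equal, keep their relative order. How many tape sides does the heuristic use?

3

Sorted descending: 30, 29, 28, 8, 8, 5.
  30 → side 1 (new)  [load 30/39]
  29 → side 2 (new)  [load 29/39]
  28 → side 3 (new)  [load 28/39]
  8 → side 1  [load 38/39]
  8 → side 2  [load 37/39]
  5 → side 3  [load 33/39]
3 tape sides opened.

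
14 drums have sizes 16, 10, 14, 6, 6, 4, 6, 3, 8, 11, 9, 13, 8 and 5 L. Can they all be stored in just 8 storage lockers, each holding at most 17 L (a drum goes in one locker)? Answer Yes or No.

Yes

A valid assignment using 8 storage lockers:
  locker 1: 16 = 16
  locker 2: 14 + 3 = 17
  locker 3: 13 + 4 = 17
  locker 4: 11 + 6 = 17
  locker 5: 10 + 6 = 16
  locker 6: 9 + 8 = 17
  locker 7: 8 + 6 = 14
  locker 8: 5 = 5
Every load is within 17 L, so 8 storage lockers suffice.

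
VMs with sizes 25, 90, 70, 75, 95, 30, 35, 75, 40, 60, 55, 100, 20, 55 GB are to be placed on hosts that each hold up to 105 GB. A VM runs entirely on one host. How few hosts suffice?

Total = 100 + 95 + 90 + 75 + 75 + 70 + 60 + 55 + 55 + 40 + 35 + 30 + 25 + 20 = 825 GB.
Lower bound: ⌈825/105⌉ = 8 hosts.
Also, 9 VMs each exceed 105/2 GB, and no two of those can share a host, so at least 9 hosts are needed.
A packing using 9 hosts:
  host 1: 100 = 100
  host 2: 95 = 95
  host 3: 90 = 90
  host 4: 75 + 30 = 105
  host 5: 75 + 25 = 100
  host 6: 70 + 35 = 105
  host 7: 60 + 40 = 100
  host 8: 55 + 20 = 75
  host 9: 55 = 55
This matches the lower bound, so 9 is optimal.

9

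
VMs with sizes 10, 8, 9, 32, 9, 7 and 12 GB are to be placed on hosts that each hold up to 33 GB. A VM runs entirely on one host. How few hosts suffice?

Total = 32 + 12 + 10 + 9 + 9 + 8 + 7 = 87 GB.
Lower bound: ⌈87/33⌉ = 3 hosts.
A packing using 3 hosts:
  host 1: 32 = 32
  host 2: 12 + 10 + 9 = 31
  host 3: 9 + 8 + 7 = 24
This matches the lower bound, so 3 is optimal.

3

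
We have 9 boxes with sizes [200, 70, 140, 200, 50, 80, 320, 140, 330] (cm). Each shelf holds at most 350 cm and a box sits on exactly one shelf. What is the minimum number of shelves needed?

5

Total = 330 + 320 + 200 + 200 + 140 + 140 + 80 + 70 + 50 = 1530 cm.
Lower bound: ⌈1530/350⌉ = 5 shelves.
A packing using 5 shelves:
  shelf 1: 330 = 330
  shelf 2: 320 = 320
  shelf 3: 200 + 140 = 340
  shelf 4: 200 + 140 = 340
  shelf 5: 80 + 70 + 50 = 200
This matches the lower bound, so 5 is optimal.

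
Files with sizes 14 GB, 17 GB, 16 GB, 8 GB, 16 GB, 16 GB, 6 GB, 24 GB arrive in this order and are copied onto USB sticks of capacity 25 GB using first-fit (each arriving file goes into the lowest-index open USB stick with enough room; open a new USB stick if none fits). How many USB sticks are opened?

6

  14 → USB stick 1 (new)  [load 14/25]
  17 → USB stick 2 (new)  [load 17/25]
  16 → USB stick 3 (new)  [load 16/25]
  8 → USB stick 1  [load 22/25]
  16 → USB stick 4 (new)  [load 16/25]
  16 → USB stick 5 (new)  [load 16/25]
  6 → USB stick 2  [load 23/25]
  24 → USB stick 6 (new)  [load 24/25]
6 USB sticks opened.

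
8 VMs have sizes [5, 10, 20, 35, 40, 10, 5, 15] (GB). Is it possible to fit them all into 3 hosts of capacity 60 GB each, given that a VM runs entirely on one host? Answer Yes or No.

A valid assignment using 3 hosts:
  host 1: 40 + 20 = 60
  host 2: 35 + 15 + 10 = 60
  host 3: 10 + 5 + 5 = 20
Every load is within 60 GB, so 3 hosts suffice.

Yes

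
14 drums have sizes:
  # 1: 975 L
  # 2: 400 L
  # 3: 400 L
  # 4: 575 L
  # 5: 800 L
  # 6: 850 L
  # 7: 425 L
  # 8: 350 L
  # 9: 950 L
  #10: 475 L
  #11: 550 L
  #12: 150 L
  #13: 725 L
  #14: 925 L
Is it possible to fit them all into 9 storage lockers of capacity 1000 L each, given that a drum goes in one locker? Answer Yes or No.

Total = 8550 L; ⌈8550/1000⌉ = 9.
The bound of 9 does not rule out 9, but exhaustive search shows no assignment into 9 storage lockers of capacity 1000 L exists — the minimum is 10.

No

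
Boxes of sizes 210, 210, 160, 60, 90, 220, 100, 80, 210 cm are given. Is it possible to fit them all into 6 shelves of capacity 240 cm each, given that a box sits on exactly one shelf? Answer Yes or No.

No

Total = 1340 cm; ⌈1340/240⌉ = 6.
The bound of 6 does not rule out 6, but exhaustive search shows no assignment into 6 shelves of capacity 240 cm exists — the minimum is 7.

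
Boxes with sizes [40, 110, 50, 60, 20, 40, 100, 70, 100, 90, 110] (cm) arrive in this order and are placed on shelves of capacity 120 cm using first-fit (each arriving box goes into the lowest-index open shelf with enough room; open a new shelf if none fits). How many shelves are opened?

8

  40 → shelf 1 (new)  [load 40/120]
  110 → shelf 2 (new)  [load 110/120]
  50 → shelf 1  [load 90/120]
  60 → shelf 3 (new)  [load 60/120]
  20 → shelf 1  [load 110/120]
  40 → shelf 3  [load 100/120]
  100 → shelf 4 (new)  [load 100/120]
  70 → shelf 5 (new)  [load 70/120]
  100 → shelf 6 (new)  [load 100/120]
  90 → shelf 7 (new)  [load 90/120]
  110 → shelf 8 (new)  [load 110/120]
8 shelves opened.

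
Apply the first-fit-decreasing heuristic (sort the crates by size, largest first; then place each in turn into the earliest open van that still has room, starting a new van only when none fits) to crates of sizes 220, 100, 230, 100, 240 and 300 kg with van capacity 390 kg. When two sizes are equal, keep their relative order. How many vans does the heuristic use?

4

Sorted descending: 300, 240, 230, 220, 100, 100.
  300 → van 1 (new)  [load 300/390]
  240 → van 2 (new)  [load 240/390]
  230 → van 3 (new)  [load 230/390]
  220 → van 4 (new)  [load 220/390]
  100 → van 2  [load 340/390]
  100 → van 3  [load 330/390]
4 vans opened.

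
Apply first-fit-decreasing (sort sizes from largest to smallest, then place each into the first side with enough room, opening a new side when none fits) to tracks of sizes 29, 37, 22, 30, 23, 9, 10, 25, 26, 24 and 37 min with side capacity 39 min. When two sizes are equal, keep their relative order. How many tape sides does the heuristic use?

Sorted descending: 37, 37, 30, 29, 26, 25, 24, 23, 22, 10, 9.
  37 → side 1 (new)  [load 37/39]
  37 → side 2 (new)  [load 37/39]
  30 → side 3 (new)  [load 30/39]
  29 → side 4 (new)  [load 29/39]
  26 → side 5 (new)  [load 26/39]
  25 → side 6 (new)  [load 25/39]
  24 → side 7 (new)  [load 24/39]
  23 → side 8 (new)  [load 23/39]
  22 → side 9 (new)  [load 22/39]
  10 → side 4  [load 39/39]
  9 → side 3  [load 39/39]
9 tape sides opened.

9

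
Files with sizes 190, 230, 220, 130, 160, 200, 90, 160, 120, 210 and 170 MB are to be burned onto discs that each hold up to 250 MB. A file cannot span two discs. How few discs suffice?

Total = 230 + 220 + 210 + 200 + 190 + 170 + 160 + 160 + 130 + 120 + 90 = 1880 MB.
Lower bound: ⌈1880/250⌉ = 8 discs.
Also, 9 files each exceed 125 MB, and no two of those can share a disc, so at least 9 discs are needed.
A packing using 9 discs:
  disc 1: 230 = 230
  disc 2: 220 = 220
  disc 3: 210 = 210
  disc 4: 200 = 200
  disc 5: 190 = 190
  disc 6: 170 = 170
  disc 7: 160 + 90 = 250
  disc 8: 160 = 160
  disc 9: 130 + 120 = 250
This matches the lower bound, so 9 is optimal.

9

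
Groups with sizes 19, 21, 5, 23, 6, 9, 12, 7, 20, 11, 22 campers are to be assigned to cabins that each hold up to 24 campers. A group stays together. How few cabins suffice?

7

Total = 23 + 22 + 21 + 20 + 19 + 12 + 11 + 9 + 7 + 6 + 5 = 155 campers.
Lower bound: ⌈155/24⌉ = 7 cabins.
A packing using 7 cabins:
  cabin 1: 23 = 23
  cabin 2: 22 = 22
  cabin 3: 21 = 21
  cabin 4: 20 = 20
  cabin 5: 19 + 5 = 24
  cabin 6: 12 + 11 = 23
  cabin 7: 9 + 7 + 6 = 22
This matches the lower bound, so 7 is optimal.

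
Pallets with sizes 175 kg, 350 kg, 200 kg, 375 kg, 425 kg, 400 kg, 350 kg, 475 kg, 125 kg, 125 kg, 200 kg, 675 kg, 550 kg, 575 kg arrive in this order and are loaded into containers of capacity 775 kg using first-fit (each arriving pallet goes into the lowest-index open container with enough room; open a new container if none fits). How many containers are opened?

7

  175 → container 1 (new)  [load 175/775]
  350 → container 1  [load 525/775]
  200 → container 1  [load 725/775]
  375 → container 2 (new)  [load 375/775]
  425 → container 3 (new)  [load 425/775]
  400 → container 2  [load 775/775]
  350 → container 3  [load 775/775]
  475 → container 4 (new)  [load 475/775]
  125 → container 4  [load 600/775]
  125 → container 4  [load 725/775]
  200 → container 5 (new)  [load 200/775]
  675 → container 6 (new)  [load 675/775]
  550 → container 5  [load 750/775]
  575 → container 7 (new)  [load 575/775]
7 containers opened.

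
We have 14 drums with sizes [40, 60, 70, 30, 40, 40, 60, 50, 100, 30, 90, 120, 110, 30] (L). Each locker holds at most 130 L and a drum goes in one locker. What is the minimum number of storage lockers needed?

7

Total = 120 + 110 + 100 + 90 + 70 + 60 + 60 + 50 + 40 + 40 + 40 + 30 + 30 + 30 = 870 L.
Lower bound: ⌈870/130⌉ = 7 storage lockers.
A packing using 7 storage lockers:
  locker 1: 120 = 120
  locker 2: 110 = 110
  locker 3: 100 + 30 = 130
  locker 4: 90 + 40 = 130
  locker 5: 70 + 60 = 130
  locker 6: 60 + 40 + 30 = 130
  locker 7: 50 + 40 + 30 = 120
This matches the lower bound, so 7 is optimal.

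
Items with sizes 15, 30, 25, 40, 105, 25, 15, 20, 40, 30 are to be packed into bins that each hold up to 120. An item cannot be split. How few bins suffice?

3

Total = 105 + 40 + 40 + 30 + 30 + 25 + 25 + 20 + 15 + 15 = 345.
Lower bound: ⌈345/120⌉ = 3 bins.
A packing using 3 bins:
  bin 1: 105 + 15 = 120
  bin 2: 40 + 40 + 30 = 110
  bin 3: 30 + 25 + 25 + 20 + 15 = 115
This matches the lower bound, so 3 is optimal.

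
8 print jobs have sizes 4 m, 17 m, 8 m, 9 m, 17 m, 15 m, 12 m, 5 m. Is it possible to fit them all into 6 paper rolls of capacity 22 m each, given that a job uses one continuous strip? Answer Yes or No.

A valid assignment using 5 paper rolls:
  roll 1: 17 + 5 = 22
  roll 2: 17 + 4 = 21
  roll 3: 15 = 15
  roll 4: 12 + 9 = 21
  roll 5: 8 = 8
That uses only 5 ≤ 6, so 6 paper rolls are enough.

Yes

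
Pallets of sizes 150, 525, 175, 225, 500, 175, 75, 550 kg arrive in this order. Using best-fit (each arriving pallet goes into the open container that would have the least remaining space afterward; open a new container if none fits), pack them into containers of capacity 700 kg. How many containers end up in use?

  150 → container 1 (new)  [load 150/700]
  525 → container 1  [load 675/700]
  175 → container 2 (new)  [load 175/700]
  225 → container 2  [load 400/700]
  500 → container 3 (new)  [load 500/700]
  175 → container 3  [load 675/700]
  75 → container 2  [load 475/700]
  550 → container 4 (new)  [load 550/700]
4 containers opened.

4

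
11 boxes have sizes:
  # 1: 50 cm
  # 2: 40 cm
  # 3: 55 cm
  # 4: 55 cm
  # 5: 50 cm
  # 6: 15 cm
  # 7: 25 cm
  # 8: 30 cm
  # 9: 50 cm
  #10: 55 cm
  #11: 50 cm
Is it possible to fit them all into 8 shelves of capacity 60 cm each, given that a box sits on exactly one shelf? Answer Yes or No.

Total = 475 cm; ⌈475/60⌉ = 8.
The bound of 8 does not rule out 8, but exhaustive search shows no assignment into 8 shelves of capacity 60 cm exists — the minimum is 9.

No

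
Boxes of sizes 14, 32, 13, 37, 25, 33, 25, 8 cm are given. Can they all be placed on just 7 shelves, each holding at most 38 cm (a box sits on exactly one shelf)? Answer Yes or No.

Yes

A valid assignment using 6 shelves:
  shelf 1: 37 = 37
  shelf 2: 33 = 33
  shelf 3: 32 = 32
  shelf 4: 25 + 13 = 38
  shelf 5: 25 + 8 = 33
  shelf 6: 14 = 14
That uses only 6 ≤ 7, so 7 shelves are enough.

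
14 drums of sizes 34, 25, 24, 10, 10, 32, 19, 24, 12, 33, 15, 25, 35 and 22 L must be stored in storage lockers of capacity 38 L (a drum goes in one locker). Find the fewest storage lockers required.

10

Total = 35 + 34 + 33 + 32 + 25 + 25 + 24 + 24 + 22 + 19 + 15 + 12 + 10 + 10 = 320 L.
Lower bound: ⌈320/38⌉ = 9 storage lockers.
A packing using 10 storage lockers:
  locker 1: 35 = 35
  locker 2: 34 = 34
  locker 3: 33 = 33
  locker 4: 32 = 32
  locker 5: 25 + 12 = 37
  locker 6: 25 + 10 = 35
  locker 7: 24 + 10 = 34
  locker 8: 24 = 24
  locker 9: 22 + 15 = 37
  locker 10: 19 = 19
No arrangement into 9 storage lockers stays within capacity, so 10 is optimal.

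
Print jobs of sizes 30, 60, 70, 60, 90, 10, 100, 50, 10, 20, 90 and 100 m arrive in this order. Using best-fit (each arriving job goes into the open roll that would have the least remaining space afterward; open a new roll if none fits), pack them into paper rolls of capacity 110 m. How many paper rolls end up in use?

  30 → roll 1 (new)  [load 30/110]
  60 → roll 1  [load 90/110]
  70 → roll 2 (new)  [load 70/110]
  60 → roll 3 (new)  [load 60/110]
  90 → roll 4 (new)  [load 90/110]
  10 → roll 1  [load 100/110]
  100 → roll 5 (new)  [load 100/110]
  50 → roll 3  [load 110/110]
  10 → roll 1  [load 110/110]
  20 → roll 4  [load 110/110]
  90 → roll 6 (new)  [load 90/110]
  100 → roll 7 (new)  [load 100/110]
7 paper rolls opened.

7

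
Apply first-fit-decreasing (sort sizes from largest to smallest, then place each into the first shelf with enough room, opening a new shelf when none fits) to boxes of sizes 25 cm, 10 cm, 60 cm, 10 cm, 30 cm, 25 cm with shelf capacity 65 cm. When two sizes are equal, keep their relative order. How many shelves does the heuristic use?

3

Sorted descending: 60, 30, 25, 25, 10, 10.
  60 → shelf 1 (new)  [load 60/65]
  30 → shelf 2 (new)  [load 30/65]
  25 → shelf 2  [load 55/65]
  25 → shelf 3 (new)  [load 25/65]
  10 → shelf 2  [load 65/65]
  10 → shelf 3  [load 35/65]
3 shelves opened.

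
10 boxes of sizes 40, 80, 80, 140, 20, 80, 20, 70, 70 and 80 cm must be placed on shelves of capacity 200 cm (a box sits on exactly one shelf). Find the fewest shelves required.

Total = 140 + 80 + 80 + 80 + 80 + 70 + 70 + 40 + 20 + 20 = 680 cm.
Lower bound: ⌈680/200⌉ = 4 shelves.
A packing using 4 shelves:
  shelf 1: 140 + 40 + 20 = 200
  shelf 2: 80 + 80 + 20 = 180
  shelf 3: 80 + 80 = 160
  shelf 4: 70 + 70 = 140
This matches the lower bound, so 4 is optimal.

4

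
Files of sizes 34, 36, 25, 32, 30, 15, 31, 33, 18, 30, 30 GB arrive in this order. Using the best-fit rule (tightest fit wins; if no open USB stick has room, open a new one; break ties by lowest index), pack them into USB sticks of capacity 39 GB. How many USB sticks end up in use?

  34 → USB stick 1 (new)  [load 34/39]
  36 → USB stick 2 (new)  [load 36/39]
  25 → USB stick 3 (new)  [load 25/39]
  32 → USB stick 4 (new)  [load 32/39]
  30 → USB stick 5 (new)  [load 30/39]
  15 → USB stick 6 (new)  [load 15/39]
  31 → USB stick 7 (new)  [load 31/39]
  33 → USB stick 8 (new)  [load 33/39]
  18 → USB stick 6  [load 33/39]
  30 → USB stick 9 (new)  [load 30/39]
  30 → USB stick 10 (new)  [load 30/39]
10 USB sticks opened.

10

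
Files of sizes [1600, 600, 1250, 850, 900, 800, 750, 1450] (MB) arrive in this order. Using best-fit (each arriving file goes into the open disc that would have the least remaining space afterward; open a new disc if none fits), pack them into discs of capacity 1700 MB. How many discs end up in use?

6

  1600 → disc 1 (new)  [load 1600/1700]
  600 → disc 2 (new)  [load 600/1700]
  1250 → disc 3 (new)  [load 1250/1700]
  850 → disc 2  [load 1450/1700]
  900 → disc 4 (new)  [load 900/1700]
  800 → disc 4  [load 1700/1700]
  750 → disc 5 (new)  [load 750/1700]
  1450 → disc 6 (new)  [load 1450/1700]
6 discs opened.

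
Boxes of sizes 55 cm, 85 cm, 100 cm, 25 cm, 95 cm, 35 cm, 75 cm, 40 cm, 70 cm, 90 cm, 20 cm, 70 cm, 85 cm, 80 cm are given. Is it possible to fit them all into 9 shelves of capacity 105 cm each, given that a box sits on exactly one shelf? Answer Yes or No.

Total = 925 cm; ⌈925/105⌉ = 9.
10 boxes each exceed half the capacity and cannot share a shelf, forcing at least 10 shelves.
At least 10 shelves are required, but only 9 are allowed.

No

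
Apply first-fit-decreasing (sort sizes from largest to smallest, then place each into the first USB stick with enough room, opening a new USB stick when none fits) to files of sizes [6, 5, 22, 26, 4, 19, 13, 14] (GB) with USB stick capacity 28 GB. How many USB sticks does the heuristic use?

Sorted descending: 26, 22, 19, 14, 13, 6, 5, 4.
  26 → USB stick 1 (new)  [load 26/28]
  22 → USB stick 2 (new)  [load 22/28]
  19 → USB stick 3 (new)  [load 19/28]
  14 → USB stick 4 (new)  [load 14/28]
  13 → USB stick 4  [load 27/28]
  6 → USB stick 2  [load 28/28]
  5 → USB stick 3  [load 24/28]
  4 → USB stick 3  [load 28/28]
4 USB sticks opened.

4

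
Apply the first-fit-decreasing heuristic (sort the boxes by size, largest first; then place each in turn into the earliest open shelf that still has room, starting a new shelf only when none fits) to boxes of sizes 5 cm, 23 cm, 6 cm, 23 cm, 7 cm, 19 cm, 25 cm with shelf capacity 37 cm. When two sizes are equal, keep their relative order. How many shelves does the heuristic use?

4

Sorted descending: 25, 23, 23, 19, 7, 6, 5.
  25 → shelf 1 (new)  [load 25/37]
  23 → shelf 2 (new)  [load 23/37]
  23 → shelf 3 (new)  [load 23/37]
  19 → shelf 4 (new)  [load 19/37]
  7 → shelf 1  [load 32/37]
  6 → shelf 2  [load 29/37]
  5 → shelf 1  [load 37/37]
4 shelves opened.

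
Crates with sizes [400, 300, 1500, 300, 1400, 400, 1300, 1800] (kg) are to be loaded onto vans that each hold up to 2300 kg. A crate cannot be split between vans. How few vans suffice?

Total = 1800 + 1500 + 1400 + 1300 + 400 + 400 + 300 + 300 = 7400 kg.
Lower bound: ⌈7400/2300⌉ = 4 vans.
A packing using 4 vans:
  van 1: 1800 + 400 = 2200
  van 2: 1500 + 400 + 300 = 2200
  van 3: 1400 + 300 = 1700
  van 4: 1300 = 1300
This matches the lower bound, so 4 is optimal.

4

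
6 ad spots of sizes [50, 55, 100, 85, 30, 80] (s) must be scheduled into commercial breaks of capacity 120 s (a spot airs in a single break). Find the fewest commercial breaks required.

4

Total = 100 + 85 + 80 + 55 + 50 + 30 = 400 s.
Lower bound: ⌈400/120⌉ = 4 commercial breaks.
A packing using 4 commercial breaks:
  break 1: 100 = 100
  break 2: 85 + 30 = 115
  break 3: 80 = 80
  break 4: 55 + 50 = 105
This matches the lower bound, so 4 is optimal.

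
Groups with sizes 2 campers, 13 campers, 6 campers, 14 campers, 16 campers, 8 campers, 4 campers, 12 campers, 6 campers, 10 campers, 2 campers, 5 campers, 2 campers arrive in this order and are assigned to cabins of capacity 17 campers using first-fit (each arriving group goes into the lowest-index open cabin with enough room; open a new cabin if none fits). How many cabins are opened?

7

  2 → cabin 1 (new)  [load 2/17]
  13 → cabin 1  [load 15/17]
  6 → cabin 2 (new)  [load 6/17]
  14 → cabin 3 (new)  [load 14/17]
  16 → cabin 4 (new)  [load 16/17]
  8 → cabin 2  [load 14/17]
  4 → cabin 5 (new)  [load 4/17]
  12 → cabin 5  [load 16/17]
  6 → cabin 6 (new)  [load 6/17]
  10 → cabin 6  [load 16/17]
  2 → cabin 1  [load 17/17]
  5 → cabin 7 (new)  [load 5/17]
  2 → cabin 2  [load 16/17]
7 cabins opened.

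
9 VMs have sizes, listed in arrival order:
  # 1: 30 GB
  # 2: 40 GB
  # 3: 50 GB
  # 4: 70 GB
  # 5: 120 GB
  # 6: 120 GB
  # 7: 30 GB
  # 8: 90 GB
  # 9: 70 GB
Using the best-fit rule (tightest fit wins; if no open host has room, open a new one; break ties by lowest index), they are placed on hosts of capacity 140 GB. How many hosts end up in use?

6

  30 → host 1 (new)  [load 30/140]
  40 → host 1  [load 70/140]
  50 → host 1  [load 120/140]
  70 → host 2 (new)  [load 70/140]
  120 → host 3 (new)  [load 120/140]
  120 → host 4 (new)  [load 120/140]
  30 → host 2  [load 100/140]
  90 → host 5 (new)  [load 90/140]
  70 → host 6 (new)  [load 70/140]
6 hosts opened.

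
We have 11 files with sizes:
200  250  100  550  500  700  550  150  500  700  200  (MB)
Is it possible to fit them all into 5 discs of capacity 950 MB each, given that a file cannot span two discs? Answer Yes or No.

No

Total = 4400 MB; ⌈4400/950⌉ = 5.
6 files each exceed half the capacity and cannot share a disc, forcing at least 6 discs.
At least 6 discs are required, but only 5 are allowed.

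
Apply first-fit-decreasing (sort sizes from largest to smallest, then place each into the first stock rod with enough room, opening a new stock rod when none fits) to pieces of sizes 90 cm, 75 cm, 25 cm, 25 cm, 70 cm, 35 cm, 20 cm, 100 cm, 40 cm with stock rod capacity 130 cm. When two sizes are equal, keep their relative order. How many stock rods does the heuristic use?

Sorted descending: 100, 90, 75, 70, 40, 35, 25, 25, 20.
  100 → stock rod 1 (new)  [load 100/130]
  90 → stock rod 2 (new)  [load 90/130]
  75 → stock rod 3 (new)  [load 75/130]
  70 → stock rod 4 (new)  [load 70/130]
  40 → stock rod 2  [load 130/130]
  35 → stock rod 3  [load 110/130]
  25 → stock rod 1  [load 125/130]
  25 → stock rod 4  [load 95/130]
  20 → stock rod 3  [load 130/130]
4 stock rods opened.

4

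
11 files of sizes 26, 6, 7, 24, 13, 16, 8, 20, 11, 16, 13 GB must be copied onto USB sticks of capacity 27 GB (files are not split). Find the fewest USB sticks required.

7

Total = 26 + 24 + 20 + 16 + 16 + 13 + 13 + 11 + 8 + 7 + 6 = 160 GB.
Lower bound: ⌈160/27⌉ = 6 USB sticks.
A packing using 7 USB sticks:
  USB stick 1: 26 = 26
  USB stick 2: 24 = 24
  USB stick 3: 20 + 7 = 27
  USB stick 4: 16 + 11 = 27
  USB stick 5: 16 + 8 = 24
  USB stick 6: 13 + 13 = 26
  USB stick 7: 6 = 6
No arrangement into 6 USB sticks stays within capacity, so 7 is optimal.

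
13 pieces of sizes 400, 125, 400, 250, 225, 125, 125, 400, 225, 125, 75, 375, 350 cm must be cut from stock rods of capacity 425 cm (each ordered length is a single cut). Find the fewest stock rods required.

9

Total = 400 + 400 + 400 + 375 + 350 + 250 + 225 + 225 + 125 + 125 + 125 + 125 + 75 = 3200 cm.
Lower bound: ⌈3200/425⌉ = 8 stock rods.
A packing using 9 stock rods:
  stock rod 1: 400 = 400
  stock rod 2: 400 = 400
  stock rod 3: 400 = 400
  stock rod 4: 375 = 375
  stock rod 5: 350 + 75 = 425
  stock rod 6: 250 + 125 = 375
  stock rod 7: 225 + 125 = 350
  stock rod 8: 225 + 125 = 350
  stock rod 9: 125 = 125
No arrangement into 8 stock rods stays within capacity, so 9 is optimal.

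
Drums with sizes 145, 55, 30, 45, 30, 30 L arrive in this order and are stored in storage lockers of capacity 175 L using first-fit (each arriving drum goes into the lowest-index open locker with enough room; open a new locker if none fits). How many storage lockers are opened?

  145 → locker 1 (new)  [load 145/175]
  55 → locker 2 (new)  [load 55/175]
  30 → locker 1  [load 175/175]
  45 → locker 2  [load 100/175]
  30 → locker 2  [load 130/175]
  30 → locker 2  [load 160/175]
2 storage lockers opened.

2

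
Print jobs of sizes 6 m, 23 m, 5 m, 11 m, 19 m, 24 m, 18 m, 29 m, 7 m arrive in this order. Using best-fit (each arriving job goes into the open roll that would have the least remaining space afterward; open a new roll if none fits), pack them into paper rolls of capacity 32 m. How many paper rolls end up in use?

  6 → roll 1 (new)  [load 6/32]
  23 → roll 1  [load 29/32]
  5 → roll 2 (new)  [load 5/32]
  11 → roll 2  [load 16/32]
  19 → roll 3 (new)  [load 19/32]
  24 → roll 4 (new)  [load 24/32]
  18 → roll 5 (new)  [load 18/32]
  29 → roll 6 (new)  [load 29/32]
  7 → roll 4  [load 31/32]
6 paper rolls opened.

6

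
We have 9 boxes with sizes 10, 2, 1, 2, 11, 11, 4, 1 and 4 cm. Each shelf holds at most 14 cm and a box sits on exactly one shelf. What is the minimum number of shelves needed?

4

Total = 11 + 11 + 10 + 4 + 4 + 2 + 2 + 1 + 1 = 46 cm.
Lower bound: ⌈46/14⌉ = 4 shelves.
A packing using 4 shelves:
  shelf 1: 11 + 2 + 1 = 14
  shelf 2: 11 + 2 + 1 = 14
  shelf 3: 10 + 4 = 14
  shelf 4: 4 = 4
This matches the lower bound, so 4 is optimal.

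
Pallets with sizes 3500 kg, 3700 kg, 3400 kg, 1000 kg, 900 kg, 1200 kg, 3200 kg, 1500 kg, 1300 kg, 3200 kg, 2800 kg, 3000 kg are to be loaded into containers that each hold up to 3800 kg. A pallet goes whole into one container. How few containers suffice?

9

Total = 3700 + 3500 + 3400 + 3200 + 3200 + 3000 + 2800 + 1500 + 1300 + 1200 + 1000 + 900 = 28700 kg.
Lower bound: ⌈28700/3800⌉ = 8 containers.
A packing using 9 containers:
  container 1: 3700 = 3700
  container 2: 3500 = 3500
  container 3: 3400 = 3400
  container 4: 3200 = 3200
  container 5: 3200 = 3200
  container 6: 3000 = 3000
  container 7: 2800 + 1000 = 3800
  container 8: 1500 + 1300 + 900 = 3700
  container 9: 1200 = 1200
No arrangement into 8 containers stays within capacity, so 9 is optimal.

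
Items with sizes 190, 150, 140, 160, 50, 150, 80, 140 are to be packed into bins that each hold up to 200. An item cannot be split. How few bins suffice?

7

Total = 190 + 160 + 150 + 150 + 140 + 140 + 80 + 50 = 1060.
Lower bound: ⌈1060/200⌉ = 6 bins.
A packing using 7 bins:
  bin 1: 190 = 190
  bin 2: 160 = 160
  bin 3: 150 + 50 = 200
  bin 4: 150 = 150
  bin 5: 140 = 140
  bin 6: 140 = 140
  bin 7: 80 = 80
No arrangement into 6 bins stays within capacity, so 7 is optimal.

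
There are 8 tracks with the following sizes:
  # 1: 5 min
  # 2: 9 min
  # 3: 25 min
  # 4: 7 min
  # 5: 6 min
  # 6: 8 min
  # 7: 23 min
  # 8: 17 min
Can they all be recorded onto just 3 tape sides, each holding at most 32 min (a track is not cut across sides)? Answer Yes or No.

Total = 100 min; ⌈100/32⌉ = 4.
At least 4 tape sides are required, but only 3 are allowed.

No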